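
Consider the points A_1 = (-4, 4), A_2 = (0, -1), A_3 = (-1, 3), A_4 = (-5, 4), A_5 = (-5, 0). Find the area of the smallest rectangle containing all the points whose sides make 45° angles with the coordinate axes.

35

In coordinates u = x + y, v = x − y the rectangle is axis-aligned; the map (x,y)→(u,v) scales areas by 2.
u-values: 0, -1, 2, -1, -5; range = 2 − (-5) = 7.
v-values: -8, 1, -4, -9, -5; range = 1 − (-9) = 10.
Area = (7 × 10) / 2 = 35.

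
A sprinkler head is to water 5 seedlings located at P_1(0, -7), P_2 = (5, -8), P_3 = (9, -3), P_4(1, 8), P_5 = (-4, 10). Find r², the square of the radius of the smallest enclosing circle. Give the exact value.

The farthest pair is P_2–P_5 with squared distance 405. The circle on this segment as diameter has centre (0.5, 1) and r² = 405/4 = 101.25.
Check P_1: distance² to centre = 64.25 ≤ 101.25, so it lies inside.
All remaining points lie in this disk, and no smaller disk contains both endpoints, so this is the minimum enclosing circle.

101.25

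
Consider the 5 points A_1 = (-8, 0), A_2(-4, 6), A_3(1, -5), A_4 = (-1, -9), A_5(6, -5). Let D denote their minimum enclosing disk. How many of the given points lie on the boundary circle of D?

The minimum enclosing circle of a finite set is fixed by two of the points (as a diameter) or three (as a circumcircle).
The minimum enclosing circle is determined by three boundary points: A_2, A_4, A_5.
Their circumcentre is (-5/6, -7/6) with r² = 1105/18.
The farthest remaining point A_1 is at distance² 949/18 ≤ 1105/18.
The points at distance exactly r from the centre are A_2, A_4, A_5 — 3 points.

3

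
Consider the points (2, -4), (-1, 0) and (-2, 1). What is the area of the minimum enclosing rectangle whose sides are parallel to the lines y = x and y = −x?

In coordinates u = x + y, v = x − y the rectangle is axis-aligned; the map (x,y)→(u,v) scales areas by 2.
u-values: -2, -1, -1; range = -1 − (-2) = 1.
v-values: 6, -1, -3; range = 6 − (-3) = 9.
Area = (1 × 9) / 2 = 4.5.

4.5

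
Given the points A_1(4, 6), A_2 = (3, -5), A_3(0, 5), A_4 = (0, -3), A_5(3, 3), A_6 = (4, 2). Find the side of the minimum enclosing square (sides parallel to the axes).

11

The bounding box has width 4 and height 11.
An axis-aligned square enclosing the set must have side ≥ max(width, height).
So the minimum side is max(4, 11) = 11.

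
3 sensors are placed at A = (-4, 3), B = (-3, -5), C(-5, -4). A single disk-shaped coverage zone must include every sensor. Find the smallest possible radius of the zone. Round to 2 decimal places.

4.03

Side lengths²: AB² = 65, AC² = 50, BC² = 5.
Since AB² = 65 ≥ 50 + 5 = 55, the angle opposite AB is not acute, so the smallest enclosing circle has AB as diameter.
Centre = midpoint of AB = (-3.5, -1), r² = 65/4 = 16.25.
r = √(16.25) ≈ 4.03.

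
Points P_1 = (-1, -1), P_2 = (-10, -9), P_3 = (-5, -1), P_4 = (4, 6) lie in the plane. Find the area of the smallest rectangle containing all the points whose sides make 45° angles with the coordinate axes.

58

In coordinates u = x + y, v = x − y the rectangle is axis-aligned; the map (x,y)→(u,v) scales areas by 2.
u-values: -2, -19, -6, 10; range = 10 − (-19) = 29.
v-values: 0, -1, -4, -2; range = 0 − (-4) = 4.
Area = (29 × 4) / 2 = 58.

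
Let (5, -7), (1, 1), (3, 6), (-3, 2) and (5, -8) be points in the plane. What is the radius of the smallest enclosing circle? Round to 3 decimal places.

7.098

By Welzl's lemma the MEC is supported by two points (diametrically opposite) or three points (on a circumcircle).
The minimum enclosing circle is determined by three boundary points: (3, 6), (-3, 2), (5, -8).
Their circumcentre is (78/23, -25/23) with r² = 26650/529.
The farthest remaining point (5, -7) is at distance² 19865/529 ≤ 26650/529.
r = √(26650/529) ≈ 7.098.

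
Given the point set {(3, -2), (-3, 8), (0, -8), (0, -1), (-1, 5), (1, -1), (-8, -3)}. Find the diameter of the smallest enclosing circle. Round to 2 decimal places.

16.28

The minimum enclosing circle of a finite set is fixed by two of the points (as a diameter) or three (as a circumcircle).
The farthest pair is (-3, 8)–(0, -8) with squared distance 265. The circle on this segment as diameter has centre (-1.5, 0) and r² = 265/4 = 66.25.
Check (3, -2): distance² to centre = 24.25 ≤ 66.25, so it lies inside.
All remaining points lie in this disk, and no smaller disk contains both endpoints, so this is the minimum enclosing circle.
Diameter = 2r = 2√(66.25) ≈ 16.28.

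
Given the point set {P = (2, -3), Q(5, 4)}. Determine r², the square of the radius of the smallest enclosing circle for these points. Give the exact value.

14.5

The smallest circle enclosing two points has them as diameter endpoints.
Centre = midpoint = (3.5, 0.5); r² = |PQ|²/4 = 58/4 = 14.5.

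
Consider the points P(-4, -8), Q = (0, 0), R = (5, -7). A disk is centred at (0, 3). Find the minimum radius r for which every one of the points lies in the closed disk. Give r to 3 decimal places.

11.705

The required radius is the distance from (0, 3) to the farthest point.
Squared distances: 137, 9, 125.
Maximum is 137, attained at P.
r = √137 ≈ 11.705.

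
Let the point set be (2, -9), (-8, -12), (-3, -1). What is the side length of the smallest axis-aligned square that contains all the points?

11

The bounding box has width 10 and height 11.
An axis-aligned square enclosing the set must have side ≥ max(width, height).
So the minimum side is max(10, 11) = 11.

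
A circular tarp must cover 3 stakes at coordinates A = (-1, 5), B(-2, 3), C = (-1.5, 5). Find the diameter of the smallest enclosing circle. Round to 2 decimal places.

2.24

Side lengths²: AB² = 5, AC² = 0.25, BC² = 4.25.
Since AB² = 5 ≥ 4.25 + 0.25 = 4.5, the angle opposite AB is not acute, so the smallest enclosing circle has AB as diameter.
Centre = midpoint of AB = (-1.5, 4), r² = 5/4 = 1.25.
Diameter = 2r = 2√(1.25) ≈ 2.24.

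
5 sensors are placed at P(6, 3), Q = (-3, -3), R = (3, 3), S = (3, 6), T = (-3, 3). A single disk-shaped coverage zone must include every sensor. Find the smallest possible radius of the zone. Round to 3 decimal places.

The minimum enclosing circle is determined by three boundary points: P, Q, S.
Their circumcentre is (0.9, 0.9) with r² = 30.42.
The farthest remaining point T is at distance² 19.62 ≤ 30.42.
r = √(30.42) ≈ 5.515.

5.515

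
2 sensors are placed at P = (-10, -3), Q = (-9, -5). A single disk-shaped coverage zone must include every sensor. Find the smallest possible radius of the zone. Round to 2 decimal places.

The smallest circle enclosing two points has them as diameter endpoints.
Centre = midpoint = (-9.5, -4); r² = |PQ|²/4 = 5/4 = 1.25.
r = √(1.25) ≈ 1.12.

1.12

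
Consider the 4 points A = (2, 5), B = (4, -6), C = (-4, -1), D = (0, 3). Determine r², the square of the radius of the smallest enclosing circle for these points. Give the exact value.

By Welzl's lemma the MEC is supported by two points (diametrically opposite) or three points (on a circumcircle).
The minimum enclosing circle is determined by three boundary points: A, B, C.
Their circumcentre is (45/26, -19/26) with r² = 11125/338.
The farthest remaining point D is at distance² 5717/338 ≤ 11125/338.

11125/338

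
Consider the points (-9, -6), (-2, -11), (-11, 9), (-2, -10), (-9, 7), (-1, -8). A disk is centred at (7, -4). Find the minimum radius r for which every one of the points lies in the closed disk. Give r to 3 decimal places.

22.204

The required radius is the distance from (7, -4) to the farthest point.
Squared distances: 260, 130, 493, 117, 377, 80.
Maximum is 493, attained at (-11, 9).
r = √493 ≈ 22.204.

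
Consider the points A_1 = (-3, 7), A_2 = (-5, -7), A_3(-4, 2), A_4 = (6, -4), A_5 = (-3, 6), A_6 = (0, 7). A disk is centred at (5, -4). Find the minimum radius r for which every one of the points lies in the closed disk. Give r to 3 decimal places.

13.601

The required radius is the distance from (5, -4) to the farthest point.
Squared distances: 185, 109, 117, 1, 164, 146.
Maximum is 185, attained at A_1.
r = √185 ≈ 13.601.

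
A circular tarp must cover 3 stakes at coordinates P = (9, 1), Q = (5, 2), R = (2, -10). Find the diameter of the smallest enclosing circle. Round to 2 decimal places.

Side lengths²: PQ² = 17, PR² = 170, QR² = 153.
Since PR² = 170 ≥ 153 + 17 = 170, the angle opposite PR is not acute, so the smallest enclosing circle has PR as diameter.
Centre = midpoint of PR = (5.5, -4.5), r² = 170/4 = 42.5.
Diameter = 2r = 2√(42.5) ≈ 13.04.

13.04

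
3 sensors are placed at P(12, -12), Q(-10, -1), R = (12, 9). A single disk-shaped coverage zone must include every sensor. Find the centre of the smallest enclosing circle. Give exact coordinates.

Side lengths²: PQ² = 605, PR² = 441, QR² = 584.
Since PQ² = 605 < 584 + 441 = 1025, the triangle is acute, so the smallest enclosing circle is the circumcircle.
Circumcentre = (3.5, -1.5), r² = 182.5.
Centre = (3.5, -1.5).

(3.5, -1.5)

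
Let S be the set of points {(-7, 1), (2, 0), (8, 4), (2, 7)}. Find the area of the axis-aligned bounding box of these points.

x ranges over [-7, 8], width 15.
y ranges over [0, 7], height 7.
Area = 15 × 7 = 105.

105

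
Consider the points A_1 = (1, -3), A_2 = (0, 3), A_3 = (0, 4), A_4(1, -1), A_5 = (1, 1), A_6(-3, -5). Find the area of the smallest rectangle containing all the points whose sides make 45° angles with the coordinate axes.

48

In coordinates u = x + y, v = x − y the rectangle is axis-aligned; the map (x,y)→(u,v) scales areas by 2.
u-values: -2, 3, 4, 0, 2, -8; range = 4 − (-8) = 12.
v-values: 4, -3, -4, 2, 0, 2; range = 4 − (-4) = 8.
Area = (12 × 8) / 2 = 48.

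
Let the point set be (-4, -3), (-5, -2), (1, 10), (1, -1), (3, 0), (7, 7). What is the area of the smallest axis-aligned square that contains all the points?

The bounding box has width 12 and height 13.
An axis-aligned square enclosing the set must have side ≥ max(width, height).
So the minimum side is max(12, 13) = 13.
Area = 13² = 169.

169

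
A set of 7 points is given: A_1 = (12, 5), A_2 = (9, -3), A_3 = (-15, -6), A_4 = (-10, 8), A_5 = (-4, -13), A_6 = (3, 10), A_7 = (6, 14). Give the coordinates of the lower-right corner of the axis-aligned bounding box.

(12, -13)

x-range [-15, 12], y-range [-13, 14].
The lower-right corner is (12, -13).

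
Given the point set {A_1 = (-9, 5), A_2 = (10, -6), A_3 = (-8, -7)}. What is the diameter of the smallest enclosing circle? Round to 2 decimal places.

Side lengths²: A_1A_2² = 482, A_1A_3² = 145, A_2A_3² = 325.
Since A_1A_2² = 482 ≥ 325 + 145 = 470, the angle opposite A_1A_2 is not acute, so the smallest enclosing circle has A_1A_2 as diameter.
Centre = midpoint of A_1A_2 = (0.5, -0.5), r² = 482/4 = 120.5.
Diameter = 2r = 2√(120.5) ≈ 21.95.

21.95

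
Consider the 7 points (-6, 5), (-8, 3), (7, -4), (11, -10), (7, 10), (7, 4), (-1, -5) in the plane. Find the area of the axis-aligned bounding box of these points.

x ranges over [-8, 11], width 19.
y ranges over [-10, 10], height 20.
Area = 19 × 20 = 380.

380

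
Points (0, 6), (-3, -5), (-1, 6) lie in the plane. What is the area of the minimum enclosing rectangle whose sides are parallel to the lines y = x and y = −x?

63

In coordinates u = x + y, v = x − y the rectangle is axis-aligned; the map (x,y)→(u,v) scales areas by 2.
u-values: 6, -8, 5; range = 6 − (-8) = 14.
v-values: -6, 2, -7; range = 2 − (-7) = 9.
Area = (14 × 9) / 2 = 63.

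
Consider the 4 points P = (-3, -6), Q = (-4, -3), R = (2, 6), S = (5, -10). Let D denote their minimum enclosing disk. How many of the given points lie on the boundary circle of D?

A smallest enclosing disk is always determined by at most three of the input points on its boundary.
The farthest pair is R–S with squared distance 265. The circle on this segment as diameter has centre (3.5, -2) and r² = 265/4 = 66.25.
Check P: distance² to centre = 58.25 ≤ 66.25, so it lies inside.
All remaining points lie in this disk, and no smaller disk contains both endpoints, so this is the minimum enclosing circle.
The points at distance exactly r from the centre are R, S — 2 points.

2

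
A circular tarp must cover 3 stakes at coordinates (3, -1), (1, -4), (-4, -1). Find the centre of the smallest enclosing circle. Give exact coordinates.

Call the three points A, B, C in the order given.
Side lengths²: AB² = 13, AC² = 49, BC² = 34.
Since AC² = 49 ≥ 34 + 13 = 47, the angle opposite AC is not acute, so the smallest enclosing circle has AC as diameter.
Centre = midpoint of AC = (-0.5, -1), r² = 49/4 = 12.25.
Centre = (-0.5, -1).

(-0.5, -1)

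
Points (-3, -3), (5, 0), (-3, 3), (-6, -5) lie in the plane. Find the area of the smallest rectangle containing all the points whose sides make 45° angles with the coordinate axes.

88

In coordinates u = x + y, v = x − y the rectangle is axis-aligned; the map (x,y)→(u,v) scales areas by 2.
u-values: -6, 5, 0, -11; range = 5 − (-11) = 16.
v-values: 0, 5, -6, -1; range = 5 − (-6) = 11.
Area = (16 × 11) / 2 = 88.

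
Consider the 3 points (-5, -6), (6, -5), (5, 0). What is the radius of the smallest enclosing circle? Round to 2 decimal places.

Call the three points A, B, C in the order given.
Side lengths²: AB² = 122, AC² = 136, BC² = 26.
Since AC² = 136 < 122 + 26 = 148, the triangle is acute, so the smallest enclosing circle is the circumcircle.
Circumcentre = (9/28, -99/28), r² = 13481/392.
r = √(13481/392) ≈ 5.86.

5.86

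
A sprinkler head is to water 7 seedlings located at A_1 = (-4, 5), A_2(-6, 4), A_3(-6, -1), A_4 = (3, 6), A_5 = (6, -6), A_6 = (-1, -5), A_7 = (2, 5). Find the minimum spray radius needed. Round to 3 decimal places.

7.810

By Welzl's lemma the MEC is supported by two points (diametrically opposite) or three points (on a circumcircle).
The farthest pair is A_2–A_5 with squared distance 244. The circle on this segment as diameter has centre (0, -1) and r² = 244/4 = 61.
Check A_1: distance² to centre = 52 ≤ 61, so it lies inside.
All remaining points lie in this disk, and no smaller disk contains both endpoints, so this is the minimum enclosing circle.
r = √61 ≈ 7.810.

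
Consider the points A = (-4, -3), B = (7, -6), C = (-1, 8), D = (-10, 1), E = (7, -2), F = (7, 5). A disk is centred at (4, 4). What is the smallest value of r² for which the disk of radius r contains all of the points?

The required radius is the distance from (4, 4) to the farthest point.
Squared distances: 113, 109, 41, 205, 45, 10.
Maximum is 205, attained at D.

205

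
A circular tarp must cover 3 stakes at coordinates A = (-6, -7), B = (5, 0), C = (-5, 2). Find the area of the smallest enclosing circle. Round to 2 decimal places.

134.53

Side lengths²: AB² = 170, AC² = 82, BC² = 104.
Since AB² = 170 < 104 + 82 = 186, the triangle is acute, so the smallest enclosing circle is the circumcircle.
Circumcentre = (-37/46, -139/46), r² = 45305/1058.
Area = π·r² = π·45305/1058 ≈ 134.53.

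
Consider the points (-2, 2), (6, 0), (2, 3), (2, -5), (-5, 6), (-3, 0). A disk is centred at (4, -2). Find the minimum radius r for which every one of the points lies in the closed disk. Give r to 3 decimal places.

12.042

The required radius is the distance from (4, -2) to the farthest point.
Squared distances: 52, 8, 29, 13, 145, 53.
Maximum is 145, attained at (-5, 6).
r = √145 ≈ 12.042.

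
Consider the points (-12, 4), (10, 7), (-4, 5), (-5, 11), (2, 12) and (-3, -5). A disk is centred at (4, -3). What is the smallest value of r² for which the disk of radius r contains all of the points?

305

The required radius is the distance from (4, -3) to the farthest point.
Squared distances: 305, 136, 128, 277, 229, 53.
Maximum is 305, attained at (-12, 4).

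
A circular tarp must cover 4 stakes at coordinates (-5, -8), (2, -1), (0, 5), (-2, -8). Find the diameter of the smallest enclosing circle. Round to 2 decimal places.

By Welzl's lemma the MEC is supported by two points (diametrically opposite) or three points (on a circumcircle).
The farthest pair is (-5, -8)–(0, 5) with squared distance 194. The circle on this segment as diameter has centre (-2.5, -1.5) and r² = 194/4 = 48.5.
Check (2, -1): distance² to centre = 20.5 ≤ 48.5, so it lies inside.
All remaining points lie in this disk, and no smaller disk contains both endpoints, so this is the minimum enclosing circle.
Diameter = 2r = 2√(48.5) ≈ 13.93.

13.93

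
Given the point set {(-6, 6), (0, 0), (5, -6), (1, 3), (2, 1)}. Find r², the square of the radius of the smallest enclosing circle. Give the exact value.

By Welzl's lemma the MEC is supported by two points (diametrically opposite) or three points (on a circumcircle).
The farthest pair is (-6, 6)–(5, -6) with squared distance 265. The circle on this segment as diameter has centre (-0.5, 0) and r² = 265/4 = 66.25.
Check (0, 0): distance² to centre = 0.25 ≤ 66.25, so it lies inside.
All remaining points lie in this disk, and no smaller disk contains both endpoints, so this is the minimum enclosing circle.

66.25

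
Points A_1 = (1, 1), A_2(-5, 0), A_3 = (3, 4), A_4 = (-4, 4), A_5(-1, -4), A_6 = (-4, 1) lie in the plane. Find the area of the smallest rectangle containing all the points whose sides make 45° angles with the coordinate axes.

In coordinates u = x + y, v = x − y the rectangle is axis-aligned; the map (x,y)→(u,v) scales areas by 2.
u-values: 2, -5, 7, 0, -5, -3; range = 7 − (-5) = 12.
v-values: 0, -5, -1, -8, 3, -5; range = 3 − (-8) = 11.
Area = (12 × 11) / 2 = 66.

66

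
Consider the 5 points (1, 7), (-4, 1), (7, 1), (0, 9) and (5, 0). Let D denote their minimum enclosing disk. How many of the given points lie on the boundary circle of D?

3

The minimum enclosing circle of a finite set is fixed by two of the points (as a diameter) or three (as a circumcircle).
The minimum enclosing circle is determined by three boundary points: (-4, 1), (7, 1), (0, 9).
Their circumcentre is (1.5, 3.25) with r² = 35.3125.
The farthest remaining point (5, 0) is at distance² 22.8125 ≤ 35.3125.
The points at distance exactly r from the centre are (-4, 1), (7, 1), (0, 9) — 3 points.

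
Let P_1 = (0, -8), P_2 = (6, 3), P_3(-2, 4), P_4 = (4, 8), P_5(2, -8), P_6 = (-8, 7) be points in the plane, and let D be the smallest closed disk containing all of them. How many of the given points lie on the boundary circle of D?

3

By Welzl's lemma the MEC is supported by two points (diametrically opposite) or three points (on a circumcircle).
The minimum enclosing circle is determined by three boundary points: P_4, P_5, P_6.
Their circumcentre is (-27/19, 21/38) with r² = 122525/1444.
The farthest remaining point P_1 is at distance² 108541/1444 ≤ 122525/1444.
The points at distance exactly r from the centre are P_4, P_5, P_6 — 3 points.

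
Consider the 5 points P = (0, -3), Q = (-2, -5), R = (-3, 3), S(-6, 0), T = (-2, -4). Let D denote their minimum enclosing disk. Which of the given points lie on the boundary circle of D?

By Welzl's lemma the MEC is supported by two points (diametrically opposite) or three points (on a circumcircle).
The farthest pair is Q–R with squared distance 65. The circle on this segment as diameter has centre (-2.5, -1) and r² = 65/4 = 16.25.
Check P: distance² to centre = 10.25 ≤ 16.25, so it lies inside.
All remaining points lie in this disk, and no smaller disk contains both endpoints, so this is the minimum enclosing circle.
The points at distance exactly r from the centre are Q, R — 2 points.

Q, R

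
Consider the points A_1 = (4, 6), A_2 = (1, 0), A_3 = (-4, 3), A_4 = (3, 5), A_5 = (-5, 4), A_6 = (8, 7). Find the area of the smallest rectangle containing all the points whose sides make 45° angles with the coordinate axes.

In coordinates u = x + y, v = x − y the rectangle is axis-aligned; the map (x,y)→(u,v) scales areas by 2.
u-values: 10, 1, -1, 8, -1, 15; range = 15 − (-1) = 16.
v-values: -2, 1, -7, -2, -9, 1; range = 1 − (-9) = 10.
Area = (16 × 10) / 2 = 80.

80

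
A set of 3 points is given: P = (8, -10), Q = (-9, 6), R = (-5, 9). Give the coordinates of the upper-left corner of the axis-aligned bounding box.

x-range [-9, 8], y-range [-10, 9].
The upper-left corner is (-9, 9).

(-9, 9)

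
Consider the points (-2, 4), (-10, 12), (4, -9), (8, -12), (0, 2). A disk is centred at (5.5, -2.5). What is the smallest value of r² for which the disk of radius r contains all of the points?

450.5

The required radius is the distance from (5.5, -2.5) to the farthest point.
Squared distances: 98.5, 450.5, 44.5, 96.5, 50.5.
Maximum is 450.5, attained at (-10, 12).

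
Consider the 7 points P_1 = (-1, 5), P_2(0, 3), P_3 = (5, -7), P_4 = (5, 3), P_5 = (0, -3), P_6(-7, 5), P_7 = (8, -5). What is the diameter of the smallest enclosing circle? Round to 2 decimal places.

By Welzl's lemma the MEC is supported by two points (diametrically opposite) or three points (on a circumcircle).
The farthest pair is P_6–P_7 with squared distance 325. The circle on this segment as diameter has centre (0.5, 0) and r² = 325/4 = 81.25.
Check P_1: distance² to centre = 27.25 ≤ 81.25, so it lies inside.
All remaining points lie in this disk, and no smaller disk contains both endpoints, so this is the minimum enclosing circle.
Diameter = 2r = 2√(81.25) ≈ 18.03.

18.03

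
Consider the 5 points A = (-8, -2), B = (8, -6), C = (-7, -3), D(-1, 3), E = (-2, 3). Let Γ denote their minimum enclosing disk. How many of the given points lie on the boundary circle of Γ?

2

A smallest enclosing disk is always determined by at most three of the input points on its boundary.
The farthest pair is A–B with squared distance 272. The circle on this segment as diameter has centre (0, -4) and r² = 272/4 = 68.
Check C: distance² to centre = 50 ≤ 68, so it lies inside.
All remaining points lie in this disk, and no smaller disk contains both endpoints, so this is the minimum enclosing circle.
The points at distance exactly r from the centre are A, B — 2 points.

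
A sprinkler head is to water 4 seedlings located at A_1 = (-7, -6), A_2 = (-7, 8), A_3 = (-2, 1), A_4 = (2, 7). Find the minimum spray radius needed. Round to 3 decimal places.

The minimum enclosing circle of a finite set is fixed by two of the points (as a diameter) or three (as a circumcircle).
The minimum enclosing circle is determined by three boundary points: A_1, A_2, A_4.
Their circumcentre is (-29/9, 1) with r² = 5125/81.
The farthest remaining point A_3 is at distance² 121/81 ≤ 5125/81.
r = √(5125/81) ≈ 7.954.

7.954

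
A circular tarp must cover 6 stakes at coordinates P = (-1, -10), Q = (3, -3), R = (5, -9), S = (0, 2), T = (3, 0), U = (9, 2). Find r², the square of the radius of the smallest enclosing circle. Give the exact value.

The minimum enclosing circle of a finite set is fixed by two of the points (as a diameter) or three (as a circumcircle).
The farthest pair is P–U with squared distance 244. The circle on this segment as diameter has centre (4, -4) and r² = 244/4 = 61.
Check Q: distance² to centre = 2 ≤ 61, so it lies inside.
All remaining points lie in this disk, and no smaller disk contains both endpoints, so this is the minimum enclosing circle.

61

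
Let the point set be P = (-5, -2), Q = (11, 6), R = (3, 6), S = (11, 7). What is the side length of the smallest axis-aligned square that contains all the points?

The bounding box has width 16 and height 9.
An axis-aligned square enclosing the set must have side ≥ max(width, height).
So the minimum side is max(16, 9) = 16.

16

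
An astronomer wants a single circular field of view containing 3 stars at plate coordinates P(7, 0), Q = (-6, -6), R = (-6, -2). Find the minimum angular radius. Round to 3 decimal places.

7.159

Side lengths²: PQ² = 205, PR² = 173, QR² = 16.
Since PQ² = 205 ≥ 173 + 16 = 189, the angle opposite PQ is not acute, so the smallest enclosing circle has PQ as diameter.
Centre = midpoint of PQ = (0.5, -3), r² = 205/4 = 51.25.
r = √(51.25) ≈ 7.159.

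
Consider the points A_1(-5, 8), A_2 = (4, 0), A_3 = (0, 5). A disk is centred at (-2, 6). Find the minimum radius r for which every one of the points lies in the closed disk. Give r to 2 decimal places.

8.49

The required radius is the distance from (-2, 6) to the farthest point.
Squared distances: 13, 72, 5.
Maximum is 72, attained at A_2.
r = √72 ≈ 8.49.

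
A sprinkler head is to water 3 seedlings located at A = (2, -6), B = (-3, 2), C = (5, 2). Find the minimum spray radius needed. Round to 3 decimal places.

Side lengths²: AB² = 89, AC² = 73, BC² = 64.
Since AB² = 89 < 73 + 64 = 137, the triangle is acute, so the smallest enclosing circle is the circumcircle.
Circumcentre = (1, -1.0625), r² = 25.37890625.
r = √(25.37890625) ≈ 5.038.

5.038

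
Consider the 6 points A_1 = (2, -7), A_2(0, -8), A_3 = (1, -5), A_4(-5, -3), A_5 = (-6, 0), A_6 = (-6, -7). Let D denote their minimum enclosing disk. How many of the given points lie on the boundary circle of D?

By Welzl's lemma the MEC is supported by two points (diametrically opposite) or three points (on a circumcircle).
The farthest pair is A_1–A_5 with squared distance 113. The circle on this segment as diameter has centre (-2, -3.5) and r² = 113/4 = 28.25.
Check A_2: distance² to centre = 24.25 ≤ 28.25, so it lies inside.
All remaining points lie in this disk, and no smaller disk contains both endpoints, so this is the minimum enclosing circle.
The points at distance exactly r from the centre are A_1, A_5, A_6 — 3 points.

3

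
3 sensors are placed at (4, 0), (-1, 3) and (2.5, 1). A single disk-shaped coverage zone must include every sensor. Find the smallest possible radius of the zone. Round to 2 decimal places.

2.92

Call the three points A, B, C in the order given.
Side lengths²: AB² = 34, AC² = 3.25, BC² = 16.25.
Since AB² = 34 ≥ 16.25 + 3.25 = 19.5, the angle opposite AB is not acute, so the smallest enclosing circle has AB as diameter.
Centre = midpoint of AB = (1.5, 1.5), r² = 34/4 = 8.5.
r = √(8.5) ≈ 2.92.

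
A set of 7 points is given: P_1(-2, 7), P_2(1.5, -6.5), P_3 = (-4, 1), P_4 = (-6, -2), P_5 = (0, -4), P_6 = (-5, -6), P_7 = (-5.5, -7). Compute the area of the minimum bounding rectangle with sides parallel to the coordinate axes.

105

x ranges over [-6, 1.5], width 7.5.
y ranges over [-7, 7], height 14.
Area = 7.5 × 14 = 105.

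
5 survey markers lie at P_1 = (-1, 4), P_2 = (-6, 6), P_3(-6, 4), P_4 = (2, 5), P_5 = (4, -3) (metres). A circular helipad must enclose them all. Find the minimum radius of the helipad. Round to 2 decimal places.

6.73

By Welzl's lemma the MEC is supported by two points (diametrically opposite) or three points (on a circumcircle).
The farthest pair is P_2–P_5 with squared distance 181. The circle on this segment as diameter has centre (-1, 1.5) and r² = 181/4 = 45.25.
Check P_1: distance² to centre = 6.25 ≤ 45.25, so it lies inside.
All remaining points lie in this disk, and no smaller disk contains both endpoints, so this is the minimum enclosing circle.
r = √(45.25) ≈ 6.73.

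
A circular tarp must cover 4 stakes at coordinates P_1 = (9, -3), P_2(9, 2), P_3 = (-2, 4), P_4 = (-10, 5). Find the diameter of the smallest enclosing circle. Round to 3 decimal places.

The farthest pair is P_1–P_4 with squared distance 425. The circle on this segment as diameter has centre (-0.5, 1) and r² = 425/4 = 106.25.
Check P_2: distance² to centre = 91.25 ≤ 106.25, so it lies inside.
All remaining points lie in this disk, and no smaller disk contains both endpoints, so this is the minimum enclosing circle.
Diameter = 2r = 2√(106.25) ≈ 20.616.

20.616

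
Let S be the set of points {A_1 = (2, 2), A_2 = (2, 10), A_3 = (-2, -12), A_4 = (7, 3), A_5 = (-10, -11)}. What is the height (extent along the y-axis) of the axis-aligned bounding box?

max y = 10, min y = -12, so height = 22.

22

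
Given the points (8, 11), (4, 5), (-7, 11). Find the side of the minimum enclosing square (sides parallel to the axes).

The bounding box has width 15 and height 6.
An axis-aligned square enclosing the set must have side ≥ max(width, height).
So the minimum side is max(15, 6) = 15.

15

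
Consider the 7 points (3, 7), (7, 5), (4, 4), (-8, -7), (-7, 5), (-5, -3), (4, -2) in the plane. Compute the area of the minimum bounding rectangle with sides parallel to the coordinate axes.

210

x ranges over [-8, 7], width 15.
y ranges over [-7, 7], height 14.
Area = 15 × 14 = 210.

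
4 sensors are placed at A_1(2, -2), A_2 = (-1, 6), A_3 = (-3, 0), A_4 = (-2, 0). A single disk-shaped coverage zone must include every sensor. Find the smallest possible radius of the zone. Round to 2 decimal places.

The minimum enclosing circle of a finite set is fixed by two of the points (as a diameter) or three (as a circumcircle).
The farthest pair is A_1–A_2 with squared distance 73. The circle on this segment as diameter has centre (0.5, 2) and r² = 73/4 = 18.25.
Check A_3: distance² to centre = 16.25 ≤ 18.25, so it lies inside.
All remaining points lie in this disk, and no smaller disk contains both endpoints, so this is the minimum enclosing circle.
r = √(18.25) ≈ 4.27.

4.27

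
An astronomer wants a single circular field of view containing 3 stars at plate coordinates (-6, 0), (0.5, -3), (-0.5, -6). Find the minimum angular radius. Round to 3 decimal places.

Call the three points A, B, C in the order given.
Side lengths²: AB² = 51.25, AC² = 66.25, BC² = 10.
Since AC² = 66.25 ≥ 51.25 + 10 = 61.25, the angle opposite AC is not acute, so the smallest enclosing circle has AC as diameter.
Centre = midpoint of AC = (-3.25, -3), r² = 66.25/4 = 16.5625.
r = √(16.5625) ≈ 4.070.

4.070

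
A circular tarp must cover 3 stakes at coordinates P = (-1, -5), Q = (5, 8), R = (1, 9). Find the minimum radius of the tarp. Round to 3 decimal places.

Side lengths²: PQ² = 205, PR² = 200, QR² = 17.
Since PQ² = 205 < 200 + 17 = 217, the triangle is acute, so the smallest enclosing circle is the circumcircle.
Circumcentre = (77/58, 105/58), r² = 87125/1682.
r = √(87125/1682) ≈ 7.197.

7.197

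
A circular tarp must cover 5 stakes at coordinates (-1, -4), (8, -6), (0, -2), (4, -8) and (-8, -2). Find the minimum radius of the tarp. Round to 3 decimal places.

The farthest pair is (8, -6)–(-8, -2) with squared distance 272. The circle on this segment as diameter has centre (0, -4) and r² = 272/4 = 68.
Check (-1, -4): distance² to centre = 1 ≤ 68, so it lies inside.
All remaining points lie in this disk, and no smaller disk contains both endpoints, so this is the minimum enclosing circle.
r = √68 ≈ 8.246.

8.246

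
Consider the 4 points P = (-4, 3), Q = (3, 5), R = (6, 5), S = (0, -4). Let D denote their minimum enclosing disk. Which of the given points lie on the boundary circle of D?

P, R, S

By Welzl's lemma the MEC is supported by two points (diametrically opposite) or three points (on a circumcircle).
The minimum enclosing circle is determined by three boundary points: P, R, S.
Their circumcentre is (1.5, 1.5) with r² = 32.5.
The farthest remaining point Q is at distance² 14.5 ≤ 32.5.
The points at distance exactly r from the centre are P, R, S — 3 points.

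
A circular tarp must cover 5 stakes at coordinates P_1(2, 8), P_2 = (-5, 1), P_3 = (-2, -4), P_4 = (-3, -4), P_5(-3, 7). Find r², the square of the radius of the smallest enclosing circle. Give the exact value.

By Welzl's lemma the MEC is supported by two points (diametrically opposite) or three points (on a circumcircle).
The farthest pair is P_1–P_4 with squared distance 169. The circle on this segment as diameter has centre (-0.5, 2) and r² = 169/4 = 42.25.
Check P_2: distance² to centre = 21.25 ≤ 42.25, so it lies inside.
All remaining points lie in this disk, and no smaller disk contains both endpoints, so this is the minimum enclosing circle.

42.25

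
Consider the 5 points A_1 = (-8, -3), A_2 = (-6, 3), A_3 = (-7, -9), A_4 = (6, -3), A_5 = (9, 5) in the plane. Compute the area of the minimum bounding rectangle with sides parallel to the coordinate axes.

238

x ranges over [-8, 9], width 17.
y ranges over [-9, 5], height 14.
Area = 17 × 14 = 238.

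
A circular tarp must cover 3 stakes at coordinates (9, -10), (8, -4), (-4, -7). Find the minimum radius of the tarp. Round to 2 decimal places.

Call the three points A, B, C in the order given.
Side lengths²: AB² = 37, AC² = 178, BC² = 153.
Since AC² = 178 < 153 + 37 = 190, the triangle is acute, so the smallest enclosing circle is the circumcircle.
Circumcentre = (2.62, -7.98), r² = 44.7848.
r = √(44.7848) ≈ 6.69.

6.69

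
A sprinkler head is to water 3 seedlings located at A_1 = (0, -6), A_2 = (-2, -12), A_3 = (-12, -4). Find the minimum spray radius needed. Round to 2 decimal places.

Side lengths²: A_1A_2² = 40, A_1A_3² = 148, A_2A_3² = 164.
Since A_2A_3² = 164 < 148 + 40 = 188, the triangle is acute, so the smallest enclosing circle is the circumcircle.
Circumcentre = (-121/19, -137/19), r² = 15170/361.
r = √(15170/361) ≈ 6.48.

6.48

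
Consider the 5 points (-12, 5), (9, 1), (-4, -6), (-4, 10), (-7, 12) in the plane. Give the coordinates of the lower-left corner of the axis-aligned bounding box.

x-range [-12, 9], y-range [-6, 12].
The lower-left corner is (-12, -6).

(-12, -6)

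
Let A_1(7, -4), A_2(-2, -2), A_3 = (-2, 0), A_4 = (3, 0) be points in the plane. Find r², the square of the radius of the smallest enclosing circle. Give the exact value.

By Welzl's lemma the MEC is supported by two points (diametrically opposite) or three points (on a circumcircle).
The farthest pair is A_1–A_3 with squared distance 97. The circle on this segment as diameter has centre (2.5, -2) and r² = 97/4 = 24.25.
Check A_2: distance² to centre = 20.25 ≤ 24.25, so it lies inside.
All remaining points lie in this disk, and no smaller disk contains both endpoints, so this is the minimum enclosing circle.

24.25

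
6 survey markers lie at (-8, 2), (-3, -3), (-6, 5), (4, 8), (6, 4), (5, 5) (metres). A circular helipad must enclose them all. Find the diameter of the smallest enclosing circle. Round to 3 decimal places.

By Welzl's lemma the MEC is supported by two points (diametrically opposite) or three points (on a circumcircle).
The farthest pair is (-8, 2)–(6, 4) with squared distance 200. The circle on this segment as diameter has centre (-1, 3) and r² = 200/4 = 50.
Check (-3, -3): distance² to centre = 40 ≤ 50, so it lies inside.
All remaining points lie in this disk, and no smaller disk contains both endpoints, so this is the minimum enclosing circle.
Diameter = 2r = 2√50 ≈ 14.142.

14.142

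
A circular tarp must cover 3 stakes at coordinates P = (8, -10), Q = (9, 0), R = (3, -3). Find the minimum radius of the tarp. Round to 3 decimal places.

Side lengths²: PQ² = 101, PR² = 74, QR² = 45.
Since PQ² = 101 < 74 + 45 = 119, the triangle is acute, so the smallest enclosing circle is the circumcircle.
Circumcentre = (293/38, -187/38), r² = 18685/722.
r = √(18685/722) ≈ 5.087.

5.087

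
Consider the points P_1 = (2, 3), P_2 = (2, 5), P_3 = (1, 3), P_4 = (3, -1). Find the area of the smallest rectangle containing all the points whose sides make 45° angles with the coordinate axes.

17.5

In coordinates u = x + y, v = x − y the rectangle is axis-aligned; the map (x,y)→(u,v) scales areas by 2.
u-values: 5, 7, 4, 2; range = 7 − 2 = 5.
v-values: -1, -3, -2, 4; range = 4 − (-3) = 7.
Area = (5 × 7) / 2 = 17.5.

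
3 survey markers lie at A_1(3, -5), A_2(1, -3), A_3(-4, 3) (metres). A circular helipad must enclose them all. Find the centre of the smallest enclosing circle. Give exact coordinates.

Side lengths²: A_1A_2² = 8, A_1A_3² = 113, A_2A_3² = 61.
Since A_1A_3² = 113 ≥ 61 + 8 = 69, the angle opposite A_1A_3 is not acute, so the smallest enclosing circle has A_1A_3 as diameter.
Centre = midpoint of A_1A_3 = (-0.5, -1), r² = 113/4 = 28.25.
Centre = (-0.5, -1).

(-0.5, -1)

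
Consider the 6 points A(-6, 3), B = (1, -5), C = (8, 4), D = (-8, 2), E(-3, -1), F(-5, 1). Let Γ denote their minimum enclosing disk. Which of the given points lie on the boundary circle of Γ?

B, C, D

The farthest pair is C–D with squared distance 260. The circle on this segment as diameter has centre (0, 3) and r² = 260/4 = 65.
Check A: distance² to centre = 36 ≤ 65, so it lies inside.
All remaining points lie in this disk, and no smaller disk contains both endpoints, so this is the minimum enclosing circle.
The points at distance exactly r from the centre are B, C, D — 3 points.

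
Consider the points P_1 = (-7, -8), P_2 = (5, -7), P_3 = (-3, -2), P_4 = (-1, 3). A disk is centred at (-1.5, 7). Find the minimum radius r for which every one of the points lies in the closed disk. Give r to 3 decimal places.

The required radius is the distance from (-1.5, 7) to the farthest point.
Squared distances: 255.25, 238.25, 83.25, 16.25.
Maximum is 255.25, attained at P_1.
r = √(255.25) ≈ 15.977.

15.977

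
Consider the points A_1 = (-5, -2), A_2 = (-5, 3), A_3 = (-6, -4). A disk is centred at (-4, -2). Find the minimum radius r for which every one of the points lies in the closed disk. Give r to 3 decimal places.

The required radius is the distance from (-4, -2) to the farthest point.
Squared distances: 1, 26, 8.
Maximum is 26, attained at A_2.
r = √26 ≈ 5.099.

5.099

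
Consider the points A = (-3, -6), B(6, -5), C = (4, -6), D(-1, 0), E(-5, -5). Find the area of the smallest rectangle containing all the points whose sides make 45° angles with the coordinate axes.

In coordinates u = x + y, v = x − y the rectangle is axis-aligned; the map (x,y)→(u,v) scales areas by 2.
u-values: -9, 1, -2, -1, -10; range = 1 − (-10) = 11.
v-values: 3, 11, 10, -1, 0; range = 11 − (-1) = 12.
Area = (11 × 12) / 2 = 66.

66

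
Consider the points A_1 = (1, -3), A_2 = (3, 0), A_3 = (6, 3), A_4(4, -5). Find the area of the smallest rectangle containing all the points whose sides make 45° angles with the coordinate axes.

In coordinates u = x + y, v = x − y the rectangle is axis-aligned; the map (x,y)→(u,v) scales areas by 2.
u-values: -2, 3, 9, -1; range = 9 − (-2) = 11.
v-values: 4, 3, 3, 9; range = 9 − 3 = 6.
Area = (11 × 6) / 2 = 33.

33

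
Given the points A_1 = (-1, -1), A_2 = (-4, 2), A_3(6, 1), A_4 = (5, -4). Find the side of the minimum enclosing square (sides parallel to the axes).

The bounding box has width 10 and height 6.
An axis-aligned square enclosing the set must have side ≥ max(width, height).
So the minimum side is max(10, 6) = 10.

10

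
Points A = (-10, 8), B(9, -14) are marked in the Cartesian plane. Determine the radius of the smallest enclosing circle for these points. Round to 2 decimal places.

The smallest circle enclosing two points has them as diameter endpoints.
Centre = midpoint = (-0.5, -3); r² = |AB|²/4 = 845/4 = 211.25.
r = √(211.25) ≈ 14.53.

14.53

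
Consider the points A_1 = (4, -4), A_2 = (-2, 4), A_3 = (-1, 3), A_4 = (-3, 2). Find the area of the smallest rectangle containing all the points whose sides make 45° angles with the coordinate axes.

21

In coordinates u = x + y, v = x − y the rectangle is axis-aligned; the map (x,y)→(u,v) scales areas by 2.
u-values: 0, 2, 2, -1; range = 2 − (-1) = 3.
v-values: 8, -6, -4, -5; range = 8 − (-6) = 14.
Area = (3 × 14) / 2 = 21.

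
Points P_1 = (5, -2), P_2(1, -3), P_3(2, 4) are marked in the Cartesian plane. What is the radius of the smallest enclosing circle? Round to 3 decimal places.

Side lengths²: P_1P_2² = 17, P_1P_3² = 45, P_2P_3² = 50.
Since P_2P_3² = 50 < 45 + 17 = 62, the triangle is acute, so the smallest enclosing circle is the circumcircle.
Circumcentre = (41/18, 7/18), r² = 2125/162.
r = √(2125/162) ≈ 3.622.

3.622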